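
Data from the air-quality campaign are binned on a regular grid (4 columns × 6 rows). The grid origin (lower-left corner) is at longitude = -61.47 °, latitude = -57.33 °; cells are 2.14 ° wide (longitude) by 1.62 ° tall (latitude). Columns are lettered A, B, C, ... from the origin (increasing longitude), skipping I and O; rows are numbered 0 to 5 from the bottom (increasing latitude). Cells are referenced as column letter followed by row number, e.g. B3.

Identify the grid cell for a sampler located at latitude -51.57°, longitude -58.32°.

B3

Column index: ⌊(-58.32 − -61.47) / 2.14⌋ = ⌊1.472⌋ = 1 → column B
Row offset from origin: ⌊(-51.57 − -57.33) / 1.62⌋ = ⌊3.556⌋ = 3 → row 3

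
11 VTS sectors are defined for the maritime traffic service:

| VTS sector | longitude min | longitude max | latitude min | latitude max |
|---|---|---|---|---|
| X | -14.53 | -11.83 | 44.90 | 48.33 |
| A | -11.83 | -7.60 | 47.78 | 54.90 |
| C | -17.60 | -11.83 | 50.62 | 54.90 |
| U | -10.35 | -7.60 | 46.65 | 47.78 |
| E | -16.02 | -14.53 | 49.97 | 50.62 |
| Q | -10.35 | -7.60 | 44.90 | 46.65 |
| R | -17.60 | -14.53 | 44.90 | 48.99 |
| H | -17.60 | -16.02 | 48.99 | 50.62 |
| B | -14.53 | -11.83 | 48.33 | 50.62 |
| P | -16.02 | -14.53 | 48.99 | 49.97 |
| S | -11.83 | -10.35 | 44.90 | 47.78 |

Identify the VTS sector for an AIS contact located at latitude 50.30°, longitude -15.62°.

The point has longitude = -15.62 and latitude = 50.30.
Only E satisfies -16.02 ≤ longitude ≤ -14.53 and 49.97 ≤ latitude ≤ 50.62.

E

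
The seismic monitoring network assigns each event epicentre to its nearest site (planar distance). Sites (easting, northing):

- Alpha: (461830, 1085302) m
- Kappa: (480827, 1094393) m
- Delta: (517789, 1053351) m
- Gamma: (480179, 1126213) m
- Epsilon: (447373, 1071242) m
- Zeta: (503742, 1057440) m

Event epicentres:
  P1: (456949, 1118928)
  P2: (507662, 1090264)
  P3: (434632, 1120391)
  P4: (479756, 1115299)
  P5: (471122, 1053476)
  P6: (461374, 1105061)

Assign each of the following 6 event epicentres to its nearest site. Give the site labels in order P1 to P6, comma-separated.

P1 → Gamma (d²=592704125.00)
P2 → Kappa (d²=737165866.00)
P3 → Alpha (d²=1970969125.00)
P4 → Gamma (d²=119294325.00)
P5 → Epsilon (d²=879645757.00)
P6 → Alpha (d²=390626017.00)

Gamma, Kappa, Alpha, Gamma, Epsilon, Alpha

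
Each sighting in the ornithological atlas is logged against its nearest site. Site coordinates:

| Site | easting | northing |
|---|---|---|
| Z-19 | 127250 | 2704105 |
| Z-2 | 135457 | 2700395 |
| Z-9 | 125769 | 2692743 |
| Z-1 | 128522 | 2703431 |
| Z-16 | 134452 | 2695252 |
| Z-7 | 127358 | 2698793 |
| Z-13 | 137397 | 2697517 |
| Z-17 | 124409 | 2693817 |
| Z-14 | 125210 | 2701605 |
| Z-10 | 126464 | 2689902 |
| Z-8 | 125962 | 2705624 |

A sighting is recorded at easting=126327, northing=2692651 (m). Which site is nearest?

Z-9

Squared distances to each site:
Z-19: 132046045.000; Z-2: 143326436.000; Z-9: 319828.000; Z-1: 121026425.000; Z-16: 72780826.000; Z-7: 38787125.000; Z-13: 146222856.000; Z-17: 5038280.000; Z-14: 81421805.000; Z-10: 7575770.000; Z-8: 168431954.000.
Minimum at Z-9.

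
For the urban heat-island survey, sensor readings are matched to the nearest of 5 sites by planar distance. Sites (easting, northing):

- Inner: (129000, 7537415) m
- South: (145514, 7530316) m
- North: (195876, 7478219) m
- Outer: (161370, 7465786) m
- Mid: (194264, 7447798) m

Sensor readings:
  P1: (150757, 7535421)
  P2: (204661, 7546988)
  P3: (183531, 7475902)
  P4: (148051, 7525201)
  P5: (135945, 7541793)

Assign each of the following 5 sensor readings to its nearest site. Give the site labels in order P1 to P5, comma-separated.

P1 → South (d²=53550074.00)
P2 → South (d²=3776323193.00)
P3 → North (d²=157767514.00)
P4 → South (d²=32599594.00)
P5 → Inner (d²=67399909.00)

South, South, North, South, Inner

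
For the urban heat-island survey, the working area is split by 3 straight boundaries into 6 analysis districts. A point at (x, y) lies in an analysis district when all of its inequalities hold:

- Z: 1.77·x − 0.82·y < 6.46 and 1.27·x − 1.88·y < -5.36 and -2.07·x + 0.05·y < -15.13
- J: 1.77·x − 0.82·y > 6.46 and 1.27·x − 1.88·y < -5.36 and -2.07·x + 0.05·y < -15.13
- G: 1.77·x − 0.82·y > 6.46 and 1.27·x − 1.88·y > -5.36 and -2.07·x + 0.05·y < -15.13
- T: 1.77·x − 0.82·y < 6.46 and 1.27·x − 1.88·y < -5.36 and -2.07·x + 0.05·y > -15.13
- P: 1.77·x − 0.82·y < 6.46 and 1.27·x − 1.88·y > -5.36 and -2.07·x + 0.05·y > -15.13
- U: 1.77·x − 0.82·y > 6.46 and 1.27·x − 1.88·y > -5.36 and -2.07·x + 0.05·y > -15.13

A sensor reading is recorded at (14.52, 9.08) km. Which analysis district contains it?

1.77·14.52 − 0.82·9.08 = 18.255, which is > 6.46
1.27·14.52 − 1.88·9.08 = 1.370, which is > -5.36
-2.07·14.52 + 0.05·9.08 = -29.602, which is < -15.13
This sign pattern matches G.

G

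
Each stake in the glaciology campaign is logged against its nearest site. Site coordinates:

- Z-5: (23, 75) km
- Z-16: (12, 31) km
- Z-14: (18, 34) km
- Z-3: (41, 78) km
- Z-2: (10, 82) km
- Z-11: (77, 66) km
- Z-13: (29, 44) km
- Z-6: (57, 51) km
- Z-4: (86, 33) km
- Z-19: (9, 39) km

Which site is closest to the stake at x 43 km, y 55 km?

Z-6

Squared distances to each site:
Z-5: 800.000; Z-16: 1537.000; Z-14: 1066.000; Z-3: 533.000; Z-2: 1818.000; Z-11: 1277.000; Z-13: 317.000; Z-6: 212.000; Z-4: 2333.000; Z-19: 1412.000.
Minimum at Z-6.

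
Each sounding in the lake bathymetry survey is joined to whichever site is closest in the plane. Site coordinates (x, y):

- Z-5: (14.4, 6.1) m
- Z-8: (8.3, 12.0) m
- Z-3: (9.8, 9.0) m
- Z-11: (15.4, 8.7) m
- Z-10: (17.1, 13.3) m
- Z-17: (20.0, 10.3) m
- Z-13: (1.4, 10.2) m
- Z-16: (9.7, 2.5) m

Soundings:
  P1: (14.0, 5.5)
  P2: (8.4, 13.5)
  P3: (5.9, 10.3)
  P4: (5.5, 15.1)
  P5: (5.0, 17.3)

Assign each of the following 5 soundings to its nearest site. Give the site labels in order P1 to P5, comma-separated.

P1 → Z-5 (d²=0.52)
P2 → Z-8 (d²=2.26)
P3 → Z-8 (d²=8.65)
P4 → Z-8 (d²=17.45)
P5 → Z-8 (d²=38.98)

Z-5, Z-8, Z-8, Z-8, Z-8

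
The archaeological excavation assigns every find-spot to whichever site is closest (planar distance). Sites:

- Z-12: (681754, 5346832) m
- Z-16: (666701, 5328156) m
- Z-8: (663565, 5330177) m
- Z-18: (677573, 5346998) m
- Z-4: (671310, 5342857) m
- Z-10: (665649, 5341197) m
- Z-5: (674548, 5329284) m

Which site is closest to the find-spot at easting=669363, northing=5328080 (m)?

Squared distances to each site:
Z-12: 505174385.000; Z-16: 7092020.000; Z-8: 38014213.000; Z-18: 425294824.000; Z-4: 222150538.000; Z-10: 185849485.000; Z-5: 28333841.000.
Minimum at Z-16.

Z-16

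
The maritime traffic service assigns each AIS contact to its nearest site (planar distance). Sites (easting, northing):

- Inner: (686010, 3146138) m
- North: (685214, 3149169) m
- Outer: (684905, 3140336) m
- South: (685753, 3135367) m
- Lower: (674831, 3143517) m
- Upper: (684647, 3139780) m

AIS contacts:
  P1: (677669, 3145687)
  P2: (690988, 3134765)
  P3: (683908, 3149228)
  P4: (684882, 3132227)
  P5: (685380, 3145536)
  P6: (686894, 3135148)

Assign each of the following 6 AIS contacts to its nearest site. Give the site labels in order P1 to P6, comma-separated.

P1 → Lower (d²=12763144.00)
P2 → South (d²=27767629.00)
P3 → North (d²=1709117.00)
P4 → South (d²=10618241.00)
P5 → Inner (d²=759304.00)
P6 → South (d²=1349842.00)

Lower, South, North, South, Inner, South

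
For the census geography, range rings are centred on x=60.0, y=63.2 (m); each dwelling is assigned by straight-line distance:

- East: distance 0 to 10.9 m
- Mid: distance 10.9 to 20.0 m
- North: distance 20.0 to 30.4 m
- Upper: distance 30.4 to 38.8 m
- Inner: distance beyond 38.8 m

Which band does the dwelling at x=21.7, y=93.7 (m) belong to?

Inner

Distance = √((21.7−60.0)² + (93.7−63.2)²) = √(1466.890 + 930.250) = 48.961 m.
38.8 ≤ 48.961 < ∞ → Inner.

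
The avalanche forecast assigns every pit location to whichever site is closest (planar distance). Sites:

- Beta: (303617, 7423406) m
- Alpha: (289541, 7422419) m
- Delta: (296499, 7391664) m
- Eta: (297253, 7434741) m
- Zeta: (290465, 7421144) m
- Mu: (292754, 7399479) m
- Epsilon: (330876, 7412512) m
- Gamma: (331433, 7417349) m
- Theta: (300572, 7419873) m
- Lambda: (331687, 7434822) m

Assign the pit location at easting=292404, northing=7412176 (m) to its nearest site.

Zeta

Squared distances to each site:
Beta: 251844269.000; Alpha: 113115818.000; Delta: 437511169.000; Eta: 532692026.000; Zeta: 84184745.000; Mu: 161336309.000; Epsilon: 1480207680.000; Gamma: 1550022770.000; Theta: 125960033.000; Lambda: 2055995405.000.
Minimum at Zeta.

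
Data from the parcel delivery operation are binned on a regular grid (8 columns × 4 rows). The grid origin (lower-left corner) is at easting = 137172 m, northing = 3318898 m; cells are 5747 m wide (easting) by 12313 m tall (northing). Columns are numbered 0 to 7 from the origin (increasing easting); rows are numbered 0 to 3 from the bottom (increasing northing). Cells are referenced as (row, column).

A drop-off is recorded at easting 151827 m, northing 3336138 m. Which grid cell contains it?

(1, 2)

Column index: ⌊(151827 − 137172) / 5747⌋ = ⌊2.550⌋ = 2
Row offset from origin: ⌊(3336138 − 3318898) / 12313⌋ = ⌊1.400⌋ = 1 → row 1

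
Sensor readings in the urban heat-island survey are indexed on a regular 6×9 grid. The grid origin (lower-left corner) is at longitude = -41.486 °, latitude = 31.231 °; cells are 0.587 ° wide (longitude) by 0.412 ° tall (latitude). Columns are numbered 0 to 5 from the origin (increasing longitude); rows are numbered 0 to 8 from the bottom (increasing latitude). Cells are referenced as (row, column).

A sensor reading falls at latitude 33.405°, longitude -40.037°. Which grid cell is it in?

Column index: ⌊(-40.037 − -41.486) / 0.587⌋ = ⌊2.468⌋ = 2
Row offset from origin: ⌊(33.405 − 31.231) / 0.412⌋ = ⌊5.277⌋ = 5 → row 5

(5, 2)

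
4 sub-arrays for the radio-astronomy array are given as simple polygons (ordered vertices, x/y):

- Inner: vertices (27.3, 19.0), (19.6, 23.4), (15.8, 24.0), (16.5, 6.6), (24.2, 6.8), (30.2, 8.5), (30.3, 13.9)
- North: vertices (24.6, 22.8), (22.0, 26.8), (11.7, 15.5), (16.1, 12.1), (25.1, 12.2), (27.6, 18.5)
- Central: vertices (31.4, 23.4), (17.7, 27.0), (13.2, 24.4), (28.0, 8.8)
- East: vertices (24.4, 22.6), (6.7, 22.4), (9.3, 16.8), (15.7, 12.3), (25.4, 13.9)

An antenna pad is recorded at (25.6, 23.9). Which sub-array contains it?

Cast a ray rightward from (25.6, 23.9). For each polygon, the edges (by vertex number in listed order) whose endpoints lie on opposite sides of y = 23.9, where each meets that height, and whether that is right or left of the point:
Inner: 2–3 at x≈16.43 (left), 3–4 at x≈15.80 (left) → 0 crossings.
North: 1–2 at x≈23.89 (left), 2–3 at x≈19.36 (left) → 0 crossings.
Central: 1–2 at x≈29.50 (right), 3–4 at x≈13.67 (left) → 1 crossing.
East: no edge straddles that height → 0 crossings.
Only Central has an odd count, so the point is inside Central.

Central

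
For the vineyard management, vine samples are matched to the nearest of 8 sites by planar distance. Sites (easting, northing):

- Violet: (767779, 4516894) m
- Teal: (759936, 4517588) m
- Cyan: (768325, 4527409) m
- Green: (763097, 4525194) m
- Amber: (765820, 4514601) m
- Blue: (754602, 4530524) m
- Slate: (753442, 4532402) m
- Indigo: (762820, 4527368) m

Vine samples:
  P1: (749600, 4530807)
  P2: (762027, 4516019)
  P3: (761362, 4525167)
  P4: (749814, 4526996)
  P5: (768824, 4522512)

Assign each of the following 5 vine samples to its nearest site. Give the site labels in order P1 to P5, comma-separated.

P1 → Slate (d²=17304989.00)
P2 → Teal (d²=6834042.00)
P3 → Green (d²=3010954.00)
P4 → Blue (d²=35371728.00)
P5 → Cyan (d²=24229610.00)

Slate, Teal, Green, Blue, Cyan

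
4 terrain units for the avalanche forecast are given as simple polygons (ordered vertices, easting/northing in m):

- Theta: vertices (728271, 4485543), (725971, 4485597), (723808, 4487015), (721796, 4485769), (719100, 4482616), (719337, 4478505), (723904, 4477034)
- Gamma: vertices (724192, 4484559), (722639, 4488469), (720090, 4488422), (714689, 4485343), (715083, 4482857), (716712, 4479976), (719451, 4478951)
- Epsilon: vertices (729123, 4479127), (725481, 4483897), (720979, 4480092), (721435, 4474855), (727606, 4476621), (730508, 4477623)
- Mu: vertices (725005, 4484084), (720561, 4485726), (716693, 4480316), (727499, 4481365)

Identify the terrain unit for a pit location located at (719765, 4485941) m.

Cast a ray rightward from (719765, 4485941). For each polygon, the edges (by vertex number in listed order) whose endpoints lie on opposite sides of northing = 4485941, where each meets that height, and whether that is right or left of the point:
Theta: 2–3 at easting≈725446.3 (right), 3–4 at easting≈722073.7 (right) → 2 crossings.
Gamma: 1–2 at easting≈723643.1 (right), 3–4 at easting≈715738.0 (left) → 1 crossing.
Epsilon: no edge straddles that height → 0 crossings.
Mu: no edge straddles that height → 0 crossings.
Only Gamma has an odd count, so the point is inside Gamma.

Gamma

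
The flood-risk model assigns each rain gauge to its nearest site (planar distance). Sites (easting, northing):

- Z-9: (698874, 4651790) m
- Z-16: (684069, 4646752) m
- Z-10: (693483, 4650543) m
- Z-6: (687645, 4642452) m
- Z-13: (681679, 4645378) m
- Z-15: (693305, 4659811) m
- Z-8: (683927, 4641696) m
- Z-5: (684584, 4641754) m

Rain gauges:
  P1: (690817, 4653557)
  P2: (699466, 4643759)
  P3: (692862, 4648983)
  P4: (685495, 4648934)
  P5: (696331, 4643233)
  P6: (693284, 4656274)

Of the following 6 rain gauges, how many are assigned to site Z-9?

P1 → Z-10
P2 → Z-9
P3 → Z-10
P4 → Z-16
P5 → Z-10
P6 → Z-15
1 of the 6 goes to Z-9.

1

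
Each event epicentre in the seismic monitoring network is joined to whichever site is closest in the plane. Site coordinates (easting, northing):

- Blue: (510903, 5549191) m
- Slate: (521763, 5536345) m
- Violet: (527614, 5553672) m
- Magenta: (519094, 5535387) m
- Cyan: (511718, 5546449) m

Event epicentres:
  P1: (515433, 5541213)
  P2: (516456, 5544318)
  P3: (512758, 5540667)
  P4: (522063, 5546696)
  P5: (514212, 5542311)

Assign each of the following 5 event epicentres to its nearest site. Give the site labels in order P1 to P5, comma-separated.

P1 → Cyan (d²=41216921.00)
P2 → Cyan (d²=26989805.00)
P3 → Cyan (d²=34513124.00)
P4 → Violet (d²=79478177.00)
P5 → Cyan (d²=23343080.00)

Cyan, Cyan, Cyan, Violet, Cyan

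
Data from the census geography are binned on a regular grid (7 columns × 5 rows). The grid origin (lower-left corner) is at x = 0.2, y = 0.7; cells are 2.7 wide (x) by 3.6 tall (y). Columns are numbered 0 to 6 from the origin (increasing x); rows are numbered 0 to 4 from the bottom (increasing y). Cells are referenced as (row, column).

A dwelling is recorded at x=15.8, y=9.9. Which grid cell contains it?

(2, 5)

Column index: ⌊(15.8 − 0.2) / 2.7⌋ = ⌊5.778⌋ = 5
Row offset from origin: ⌊(9.9 − 0.7) / 3.6⌋ = ⌊2.556⌋ = 2 → row 2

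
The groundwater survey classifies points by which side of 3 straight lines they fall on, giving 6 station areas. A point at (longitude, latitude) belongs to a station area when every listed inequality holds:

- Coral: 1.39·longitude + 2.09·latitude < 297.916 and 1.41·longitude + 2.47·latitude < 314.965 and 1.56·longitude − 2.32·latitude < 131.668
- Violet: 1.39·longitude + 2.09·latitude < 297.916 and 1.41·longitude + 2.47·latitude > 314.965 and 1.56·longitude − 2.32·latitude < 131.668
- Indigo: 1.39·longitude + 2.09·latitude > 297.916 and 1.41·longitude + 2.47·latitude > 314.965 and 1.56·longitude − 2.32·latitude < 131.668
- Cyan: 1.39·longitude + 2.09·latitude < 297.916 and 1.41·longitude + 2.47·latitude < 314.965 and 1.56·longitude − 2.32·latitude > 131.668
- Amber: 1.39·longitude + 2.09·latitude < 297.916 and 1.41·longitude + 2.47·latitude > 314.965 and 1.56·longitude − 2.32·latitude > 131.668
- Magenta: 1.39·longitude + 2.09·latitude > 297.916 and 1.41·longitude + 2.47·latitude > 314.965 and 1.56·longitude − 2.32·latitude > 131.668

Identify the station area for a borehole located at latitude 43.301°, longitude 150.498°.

Magenta

1.39·150.498 + 2.09·43.301 = 299.691, which is > 297.916
1.41·150.498 + 2.47·43.301 = 319.156, which is > 314.965
1.56·150.498 − 2.32·43.301 = 134.319, which is > 131.668
This sign pattern matches Magenta.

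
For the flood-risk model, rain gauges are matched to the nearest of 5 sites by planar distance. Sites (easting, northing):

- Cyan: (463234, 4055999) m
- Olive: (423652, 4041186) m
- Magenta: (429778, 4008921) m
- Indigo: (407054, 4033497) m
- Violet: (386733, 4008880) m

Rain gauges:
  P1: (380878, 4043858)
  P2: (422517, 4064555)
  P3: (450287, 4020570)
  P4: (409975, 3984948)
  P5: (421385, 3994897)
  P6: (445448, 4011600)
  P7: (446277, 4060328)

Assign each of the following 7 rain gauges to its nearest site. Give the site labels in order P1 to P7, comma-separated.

P1 → Indigo (d²=792533297.00)
P2 → Olive (d²=547398386.00)
P3 → Magenta (d²=556318282.00)
P4 → Magenta (d²=966863538.00)
P5 → Magenta (d²=267115025.00)
P6 → Magenta (d²=252725941.00)
P7 → Cyan (d²=306280090.00)

Indigo, Olive, Magenta, Magenta, Magenta, Magenta, Cyan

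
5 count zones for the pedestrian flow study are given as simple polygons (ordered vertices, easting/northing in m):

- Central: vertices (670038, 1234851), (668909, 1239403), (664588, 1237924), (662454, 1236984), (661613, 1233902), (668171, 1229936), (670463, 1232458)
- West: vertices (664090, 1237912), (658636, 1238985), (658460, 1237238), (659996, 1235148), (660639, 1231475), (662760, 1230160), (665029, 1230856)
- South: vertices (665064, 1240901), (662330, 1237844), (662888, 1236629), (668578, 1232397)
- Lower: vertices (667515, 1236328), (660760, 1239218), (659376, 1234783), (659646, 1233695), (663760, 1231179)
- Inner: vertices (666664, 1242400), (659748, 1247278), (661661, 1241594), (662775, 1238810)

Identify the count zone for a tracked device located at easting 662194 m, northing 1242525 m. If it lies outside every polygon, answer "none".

Cast a ray rightward from (662194, 1242525). For each polygon, the edges (by vertex number in listed order) whose endpoints lie on opposite sides of northing = 1242525, where each meets that height, and whether that is right or left of the point:
Central: no edge straddles that height → 0 crossings.
West: no edge straddles that height → 0 crossings.
South: no edge straddles that height → 0 crossings.
Lower: no edge straddles that height → 0 crossings.
Inner: 1–2 at easting≈666486.8 (right), 2–3 at easting≈661347.7 (left) → 1 crossing.
Only Inner has an odd count, so the point is inside Inner.

Inner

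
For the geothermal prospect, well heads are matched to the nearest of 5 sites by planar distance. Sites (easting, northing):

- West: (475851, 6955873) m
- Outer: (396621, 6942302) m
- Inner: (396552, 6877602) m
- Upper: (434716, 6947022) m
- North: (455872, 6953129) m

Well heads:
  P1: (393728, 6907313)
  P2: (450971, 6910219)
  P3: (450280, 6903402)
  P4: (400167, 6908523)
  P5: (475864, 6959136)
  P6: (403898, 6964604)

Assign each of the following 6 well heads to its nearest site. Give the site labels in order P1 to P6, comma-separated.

Inner, Upper, Upper, Inner, West, Outer

P1 → Inner (d²=890718497.00)
P2 → Upper (d²=1618685834.00)
P3 → Upper (d²=2144942496.00)
P4 → Inner (d²=969176466.00)
P5 → West (d²=10647338.00)
P6 → Outer (d²=550333933.00)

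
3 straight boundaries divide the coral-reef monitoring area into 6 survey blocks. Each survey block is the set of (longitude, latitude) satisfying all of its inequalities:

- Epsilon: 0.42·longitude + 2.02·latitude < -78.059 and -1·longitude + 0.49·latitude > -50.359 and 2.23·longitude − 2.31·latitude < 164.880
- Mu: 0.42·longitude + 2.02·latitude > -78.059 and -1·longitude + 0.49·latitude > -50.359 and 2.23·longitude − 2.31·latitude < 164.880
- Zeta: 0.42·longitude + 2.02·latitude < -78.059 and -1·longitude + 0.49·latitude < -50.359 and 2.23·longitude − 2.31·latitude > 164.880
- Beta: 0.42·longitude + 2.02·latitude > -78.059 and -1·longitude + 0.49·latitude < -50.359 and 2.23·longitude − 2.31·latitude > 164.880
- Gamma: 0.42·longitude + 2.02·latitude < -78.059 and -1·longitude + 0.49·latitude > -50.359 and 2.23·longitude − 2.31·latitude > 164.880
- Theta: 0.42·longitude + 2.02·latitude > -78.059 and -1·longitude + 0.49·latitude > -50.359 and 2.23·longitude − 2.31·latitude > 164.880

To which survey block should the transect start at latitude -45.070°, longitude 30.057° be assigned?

0.42·30.057 + 2.02·-45.070 = -78.417, which is < -78.059
-1·30.057 + 0.49·-45.070 = -52.141, which is < -50.359
2.23·30.057 − 2.31·-45.070 = 171.139, which is > 164.880
This sign pattern matches Zeta.

Zeta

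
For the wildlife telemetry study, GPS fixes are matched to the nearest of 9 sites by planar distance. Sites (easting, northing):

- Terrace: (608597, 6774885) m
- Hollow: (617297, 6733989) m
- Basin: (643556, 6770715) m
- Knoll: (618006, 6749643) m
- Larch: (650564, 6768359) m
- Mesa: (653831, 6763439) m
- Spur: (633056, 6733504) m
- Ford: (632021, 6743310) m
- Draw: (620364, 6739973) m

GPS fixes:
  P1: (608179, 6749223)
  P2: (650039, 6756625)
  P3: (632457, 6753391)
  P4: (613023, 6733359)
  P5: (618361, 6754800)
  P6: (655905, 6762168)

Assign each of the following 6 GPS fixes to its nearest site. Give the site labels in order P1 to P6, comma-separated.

P1 → Knoll (d²=96746329.00)
P2 → Mesa (d²=60809860.00)
P3 → Ford (d²=101816657.00)
P4 → Hollow (d²=18663976.00)
P5 → Knoll (d²=26720674.00)
P6 → Mesa (d²=5916917.00)

Knoll, Mesa, Ford, Hollow, Knoll, Mesa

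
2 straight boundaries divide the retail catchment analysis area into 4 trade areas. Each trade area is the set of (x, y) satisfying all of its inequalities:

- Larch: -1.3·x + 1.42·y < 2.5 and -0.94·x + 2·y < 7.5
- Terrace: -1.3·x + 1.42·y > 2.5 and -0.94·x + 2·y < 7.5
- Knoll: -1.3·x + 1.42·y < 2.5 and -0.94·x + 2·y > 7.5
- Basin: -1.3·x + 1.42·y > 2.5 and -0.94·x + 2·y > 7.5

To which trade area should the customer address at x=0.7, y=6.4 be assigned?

-1.3·0.7 + 1.42·6.4 = 8.178, which is > 2.5
-0.94·0.7 + 2·6.4 = 12.142, which is > 7.5
This sign pattern matches Basin.

Basin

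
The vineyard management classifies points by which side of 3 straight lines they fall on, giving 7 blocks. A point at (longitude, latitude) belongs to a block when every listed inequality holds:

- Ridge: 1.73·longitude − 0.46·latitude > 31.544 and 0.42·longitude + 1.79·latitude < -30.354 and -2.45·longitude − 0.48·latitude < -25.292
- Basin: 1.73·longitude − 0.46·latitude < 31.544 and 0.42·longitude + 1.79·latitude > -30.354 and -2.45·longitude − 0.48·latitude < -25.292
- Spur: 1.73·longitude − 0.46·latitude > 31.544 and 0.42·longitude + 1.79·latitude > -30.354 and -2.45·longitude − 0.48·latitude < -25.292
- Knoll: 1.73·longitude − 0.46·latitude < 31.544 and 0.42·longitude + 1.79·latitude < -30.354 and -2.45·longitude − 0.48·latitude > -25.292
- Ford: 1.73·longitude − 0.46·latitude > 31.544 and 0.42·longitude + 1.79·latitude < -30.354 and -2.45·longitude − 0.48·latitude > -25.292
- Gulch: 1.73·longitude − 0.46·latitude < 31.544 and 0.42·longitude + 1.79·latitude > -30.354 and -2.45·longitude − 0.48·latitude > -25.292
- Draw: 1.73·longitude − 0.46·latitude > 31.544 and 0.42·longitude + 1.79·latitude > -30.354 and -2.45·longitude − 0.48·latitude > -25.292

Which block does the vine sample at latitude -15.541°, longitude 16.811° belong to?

Spur

1.73·16.811 − 0.46·-15.541 = 36.232, which is > 31.544
0.42·16.811 + 1.79·-15.541 = -20.758, which is > -30.354
-2.45·16.811 − 0.48·-15.541 = -33.727, which is < -25.292
This sign pattern matches Spur.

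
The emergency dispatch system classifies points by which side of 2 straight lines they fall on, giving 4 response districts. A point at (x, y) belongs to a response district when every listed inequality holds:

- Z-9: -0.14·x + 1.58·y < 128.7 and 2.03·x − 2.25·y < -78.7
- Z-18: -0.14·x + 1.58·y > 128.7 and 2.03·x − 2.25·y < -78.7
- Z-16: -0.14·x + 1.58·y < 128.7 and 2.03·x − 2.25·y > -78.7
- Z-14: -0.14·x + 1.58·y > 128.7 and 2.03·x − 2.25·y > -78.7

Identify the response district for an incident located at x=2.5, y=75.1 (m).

Z-9

-0.14·2.5 + 1.58·75.1 = 118.308, which is < 128.7
2.03·2.5 − 2.25·75.1 = -163.900, which is < -78.7
This sign pattern matches Z-9.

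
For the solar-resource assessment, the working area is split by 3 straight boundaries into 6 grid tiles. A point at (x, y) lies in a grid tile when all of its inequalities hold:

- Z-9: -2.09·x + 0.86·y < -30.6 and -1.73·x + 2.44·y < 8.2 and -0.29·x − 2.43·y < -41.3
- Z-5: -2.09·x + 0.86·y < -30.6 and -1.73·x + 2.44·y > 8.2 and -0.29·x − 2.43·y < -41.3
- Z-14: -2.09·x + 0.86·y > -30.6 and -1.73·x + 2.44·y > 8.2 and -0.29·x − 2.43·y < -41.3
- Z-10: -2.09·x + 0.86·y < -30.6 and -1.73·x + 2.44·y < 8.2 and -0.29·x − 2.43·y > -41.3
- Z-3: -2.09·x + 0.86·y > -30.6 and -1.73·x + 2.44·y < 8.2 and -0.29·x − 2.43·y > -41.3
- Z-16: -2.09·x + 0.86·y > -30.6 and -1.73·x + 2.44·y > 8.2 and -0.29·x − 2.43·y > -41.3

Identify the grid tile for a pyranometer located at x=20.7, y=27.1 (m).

Z-14

-2.09·20.7 + 0.86·27.1 = -19.957, which is > -30.6
-1.73·20.7 + 2.44·27.1 = 30.313, which is > 8.2
-0.29·20.7 − 2.43·27.1 = -71.856, which is < -41.3
This sign pattern matches Z-14.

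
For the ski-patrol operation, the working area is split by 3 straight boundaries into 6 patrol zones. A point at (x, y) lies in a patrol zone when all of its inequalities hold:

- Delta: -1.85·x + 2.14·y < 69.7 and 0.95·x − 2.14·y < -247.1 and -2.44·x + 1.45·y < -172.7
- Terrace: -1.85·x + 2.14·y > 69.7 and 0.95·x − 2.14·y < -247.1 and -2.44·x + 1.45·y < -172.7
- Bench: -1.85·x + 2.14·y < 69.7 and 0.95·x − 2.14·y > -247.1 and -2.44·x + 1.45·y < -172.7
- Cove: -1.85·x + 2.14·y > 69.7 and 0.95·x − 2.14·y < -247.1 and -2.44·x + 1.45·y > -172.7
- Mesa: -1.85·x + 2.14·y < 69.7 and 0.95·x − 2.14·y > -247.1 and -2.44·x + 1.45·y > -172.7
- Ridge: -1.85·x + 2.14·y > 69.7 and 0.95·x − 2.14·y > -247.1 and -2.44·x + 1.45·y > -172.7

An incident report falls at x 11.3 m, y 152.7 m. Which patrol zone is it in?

-1.85·11.3 + 2.14·152.7 = 305.873, which is > 69.7
0.95·11.3 − 2.14·152.7 = -316.043, which is < -247.1
-2.44·11.3 + 1.45·152.7 = 193.843, which is > -172.7
This sign pattern matches Cove.

Cove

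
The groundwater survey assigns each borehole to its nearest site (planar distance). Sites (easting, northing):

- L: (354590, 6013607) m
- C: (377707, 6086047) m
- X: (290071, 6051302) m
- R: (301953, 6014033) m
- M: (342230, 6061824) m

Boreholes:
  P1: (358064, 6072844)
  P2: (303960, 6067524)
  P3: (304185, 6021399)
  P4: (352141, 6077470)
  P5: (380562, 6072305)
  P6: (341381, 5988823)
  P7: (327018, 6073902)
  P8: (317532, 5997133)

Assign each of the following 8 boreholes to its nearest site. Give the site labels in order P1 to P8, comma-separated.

P1 → M (d²=372155956.00)
P2 → X (d²=456057605.00)
P3 → R (d²=59239780.00)
P4 → M (d²=343025237.00)
P5 → C (d²=196993589.00)
P6 → L (d²=788724337.00)
P7 → M (d²=377283028.00)
P8 → R (d²=528315241.00)

M, X, R, M, C, L, M, R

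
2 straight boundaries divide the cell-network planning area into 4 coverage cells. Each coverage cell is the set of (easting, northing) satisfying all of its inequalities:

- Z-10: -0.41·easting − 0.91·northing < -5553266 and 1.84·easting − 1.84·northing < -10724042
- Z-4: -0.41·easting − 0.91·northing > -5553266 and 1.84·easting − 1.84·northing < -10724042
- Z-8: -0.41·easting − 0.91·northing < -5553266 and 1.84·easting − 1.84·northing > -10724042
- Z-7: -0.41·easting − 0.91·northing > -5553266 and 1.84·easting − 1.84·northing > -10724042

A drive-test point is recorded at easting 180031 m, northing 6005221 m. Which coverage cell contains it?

Z-7

-0.41·180031 − 0.91·6005221 = -5538563.820, which is > -5553266
1.84·180031 − 1.84·6005221 = -10718349.600, which is > -10724042
This sign pattern matches Z-7.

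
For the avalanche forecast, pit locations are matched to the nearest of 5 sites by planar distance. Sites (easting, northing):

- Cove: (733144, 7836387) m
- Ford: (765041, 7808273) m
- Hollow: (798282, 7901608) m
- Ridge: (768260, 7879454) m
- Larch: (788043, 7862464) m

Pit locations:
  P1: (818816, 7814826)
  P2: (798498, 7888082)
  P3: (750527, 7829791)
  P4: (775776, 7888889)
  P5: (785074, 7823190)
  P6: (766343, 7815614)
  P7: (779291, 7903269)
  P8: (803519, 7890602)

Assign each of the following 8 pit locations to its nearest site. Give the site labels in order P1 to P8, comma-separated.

P1 → Ford (d²=2934692434.00)
P2 → Hollow (d²=182999332.00)
P3 → Cove (d²=345675905.00)
P4 → Ridge (d²=145509481.00)
P5 → Ford (d²=623837978.00)
P6 → Ford (d²=55585485.00)
P7 → Hollow (d²=363417002.00)
P8 → Hollow (d²=148558205.00)

Ford, Hollow, Cove, Ridge, Ford, Ford, Hollow, Hollow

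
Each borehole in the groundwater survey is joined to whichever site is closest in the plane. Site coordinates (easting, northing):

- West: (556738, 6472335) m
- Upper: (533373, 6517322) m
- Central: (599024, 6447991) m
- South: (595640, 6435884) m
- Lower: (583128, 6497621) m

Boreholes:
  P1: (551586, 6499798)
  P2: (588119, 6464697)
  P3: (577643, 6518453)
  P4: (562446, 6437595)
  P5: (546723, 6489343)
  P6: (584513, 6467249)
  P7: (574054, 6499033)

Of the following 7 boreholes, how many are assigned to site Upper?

1

P1 → Upper
P2 → Central
P3 → Lower
P4 → South
P5 → West
P6 → Central
P7 → Lower
1 of the 7 goes to Upper.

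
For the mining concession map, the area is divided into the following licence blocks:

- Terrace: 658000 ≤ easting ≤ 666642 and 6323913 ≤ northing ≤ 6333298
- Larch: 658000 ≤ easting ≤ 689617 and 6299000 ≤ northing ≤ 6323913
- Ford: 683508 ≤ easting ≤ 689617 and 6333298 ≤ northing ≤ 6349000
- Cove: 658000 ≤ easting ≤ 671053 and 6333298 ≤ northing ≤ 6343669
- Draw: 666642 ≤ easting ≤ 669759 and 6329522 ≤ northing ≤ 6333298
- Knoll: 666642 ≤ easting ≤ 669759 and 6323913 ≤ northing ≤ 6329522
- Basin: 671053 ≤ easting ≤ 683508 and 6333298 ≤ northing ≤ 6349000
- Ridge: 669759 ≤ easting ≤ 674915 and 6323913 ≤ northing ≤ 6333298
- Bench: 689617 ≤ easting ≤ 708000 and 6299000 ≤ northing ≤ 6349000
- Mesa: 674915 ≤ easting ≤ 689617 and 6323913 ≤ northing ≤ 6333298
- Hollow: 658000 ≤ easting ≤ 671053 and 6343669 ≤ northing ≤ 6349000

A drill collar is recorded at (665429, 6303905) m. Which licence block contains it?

Larch

The point has easting = 665429 and northing = 6303905.
Only Larch satisfies 658000 ≤ easting ≤ 689617 and 6299000 ≤ northing ≤ 6323913.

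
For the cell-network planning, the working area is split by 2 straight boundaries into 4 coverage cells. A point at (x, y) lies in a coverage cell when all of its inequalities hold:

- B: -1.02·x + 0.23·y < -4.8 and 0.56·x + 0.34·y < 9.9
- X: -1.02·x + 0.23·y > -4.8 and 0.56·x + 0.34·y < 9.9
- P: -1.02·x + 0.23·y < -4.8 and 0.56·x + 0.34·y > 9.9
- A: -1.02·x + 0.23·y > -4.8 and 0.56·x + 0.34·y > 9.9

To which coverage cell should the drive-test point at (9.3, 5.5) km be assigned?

B

-1.02·9.3 + 0.23·5.5 = -8.221, which is < -4.8
0.56·9.3 + 0.34·5.5 = 7.078, which is < 9.9
This sign pattern matches B.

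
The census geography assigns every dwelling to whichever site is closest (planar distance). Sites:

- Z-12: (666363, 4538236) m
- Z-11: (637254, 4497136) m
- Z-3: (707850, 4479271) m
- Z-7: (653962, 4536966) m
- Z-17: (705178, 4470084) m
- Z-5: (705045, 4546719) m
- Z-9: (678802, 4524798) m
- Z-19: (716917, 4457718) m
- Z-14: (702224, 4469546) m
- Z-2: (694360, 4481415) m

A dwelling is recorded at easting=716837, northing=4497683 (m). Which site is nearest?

Z-3

Squared distances to each site:
Z-12: 4192170485.000; Z-11: 6333753098.000; Z-3: 419767913.000; Z-7: 5496419714.000; Z-17: 897637082.000; Z-5: 2543580560.000; Z-9: 2181884450.000; Z-19: 1597207625.000; Z-14: 1005230538.000; Z-2: 769863353.000.
Minimum at Z-3.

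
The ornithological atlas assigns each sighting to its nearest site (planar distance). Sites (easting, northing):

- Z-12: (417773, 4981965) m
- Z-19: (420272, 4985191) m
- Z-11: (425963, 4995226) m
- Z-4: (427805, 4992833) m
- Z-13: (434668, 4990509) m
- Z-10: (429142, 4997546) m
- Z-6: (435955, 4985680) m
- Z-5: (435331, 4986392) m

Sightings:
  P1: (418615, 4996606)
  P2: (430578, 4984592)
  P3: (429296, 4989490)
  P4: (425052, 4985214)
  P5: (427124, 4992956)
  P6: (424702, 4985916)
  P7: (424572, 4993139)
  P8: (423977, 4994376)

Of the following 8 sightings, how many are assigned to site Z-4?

2

P1 → Z-11
P2 → Z-5
P3 → Z-4
P4 → Z-19
P5 → Z-4
P6 → Z-19
P7 → Z-11
P8 → Z-11
2 of the 8 go to Z-4.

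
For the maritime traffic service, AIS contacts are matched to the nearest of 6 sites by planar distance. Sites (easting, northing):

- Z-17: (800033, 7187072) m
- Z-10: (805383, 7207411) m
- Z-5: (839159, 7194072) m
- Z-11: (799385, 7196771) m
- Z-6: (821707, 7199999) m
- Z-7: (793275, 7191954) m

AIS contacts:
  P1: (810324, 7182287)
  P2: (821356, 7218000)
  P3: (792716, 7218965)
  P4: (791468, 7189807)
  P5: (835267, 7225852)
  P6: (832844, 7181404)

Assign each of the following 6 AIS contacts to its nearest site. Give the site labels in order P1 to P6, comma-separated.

Z-17, Z-6, Z-10, Z-7, Z-6, Z-5

P1 → Z-17 (d²=128800906.00)
P2 → Z-6 (d²=324159202.00)
P3 → Z-10 (d²=293947805.00)
P4 → Z-7 (d²=7874858.00)
P5 → Z-6 (d²=852251209.00)
P6 → Z-5 (d²=200357449.00)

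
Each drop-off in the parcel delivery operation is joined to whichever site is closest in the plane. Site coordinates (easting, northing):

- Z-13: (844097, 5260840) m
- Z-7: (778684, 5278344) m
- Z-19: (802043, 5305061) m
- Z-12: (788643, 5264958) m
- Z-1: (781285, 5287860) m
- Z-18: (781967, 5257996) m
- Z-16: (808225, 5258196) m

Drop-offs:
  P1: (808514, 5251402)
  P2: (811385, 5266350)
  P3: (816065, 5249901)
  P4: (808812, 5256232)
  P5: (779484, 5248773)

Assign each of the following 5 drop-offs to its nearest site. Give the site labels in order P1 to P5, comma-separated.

P1 → Z-16 (d²=46241957.00)
P2 → Z-16 (d²=76473316.00)
P3 → Z-16 (d²=130272625.00)
P4 → Z-16 (d²=4201865.00)
P5 → Z-18 (d²=91229018.00)

Z-16, Z-16, Z-16, Z-16, Z-18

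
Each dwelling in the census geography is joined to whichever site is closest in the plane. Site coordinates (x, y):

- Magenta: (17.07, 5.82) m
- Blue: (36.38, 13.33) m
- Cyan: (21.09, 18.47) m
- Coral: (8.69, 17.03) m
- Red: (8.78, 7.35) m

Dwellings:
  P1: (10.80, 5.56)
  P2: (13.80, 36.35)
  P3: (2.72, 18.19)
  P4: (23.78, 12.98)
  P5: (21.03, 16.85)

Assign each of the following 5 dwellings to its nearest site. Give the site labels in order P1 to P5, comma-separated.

Red, Cyan, Coral, Cyan, Cyan

P1 → Red (d²=7.28)
P2 → Cyan (d²=372.84)
P3 → Coral (d²=36.99)
P4 → Cyan (d²=37.38)
P5 → Cyan (d²=2.63)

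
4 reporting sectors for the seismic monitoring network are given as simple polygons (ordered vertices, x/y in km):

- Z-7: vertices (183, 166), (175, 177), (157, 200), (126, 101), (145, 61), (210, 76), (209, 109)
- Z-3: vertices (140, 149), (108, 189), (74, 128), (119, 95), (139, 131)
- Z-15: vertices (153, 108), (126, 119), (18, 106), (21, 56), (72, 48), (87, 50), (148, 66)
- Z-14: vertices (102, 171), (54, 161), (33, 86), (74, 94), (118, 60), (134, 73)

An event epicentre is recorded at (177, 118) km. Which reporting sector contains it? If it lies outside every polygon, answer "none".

Z-7

Cast a ray rightward from (177, 118). For each polygon, the edges (by vertex number in listed order) whose endpoints lie on opposite sides of y = 118, where each meets that height, and whether that is right or left of the point:
Z-7: 3–4 at x≈131.3 (left), 7–1 at x≈204.9 (right) → 1 crossing.
Z-3: 3–4 at x≈87.6 (left), 4–5 at x≈131.8 (left) → 0 crossings.
Z-15: 1–2 at x≈128.5 (left), 2–3 at x≈117.7 (left) → 0 crossings.
Z-14: 2–3 at x≈42.0 (left), 6–1 at x≈119.3 (left) → 0 crossings.
Only Z-7 has an odd count, so the point is inside Z-7.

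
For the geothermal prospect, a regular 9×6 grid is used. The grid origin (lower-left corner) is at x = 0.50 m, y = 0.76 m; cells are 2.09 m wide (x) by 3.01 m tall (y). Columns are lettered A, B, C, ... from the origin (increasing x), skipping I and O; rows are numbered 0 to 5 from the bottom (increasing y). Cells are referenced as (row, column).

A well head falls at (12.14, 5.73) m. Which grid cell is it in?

Column index: ⌊(12.14 − 0.50) / 2.09⌋ = ⌊5.569⌋ = 5 → column F
Row offset from origin: ⌊(5.73 − 0.76) / 3.01⌋ = ⌊1.651⌋ = 1 → row 1

(1, F)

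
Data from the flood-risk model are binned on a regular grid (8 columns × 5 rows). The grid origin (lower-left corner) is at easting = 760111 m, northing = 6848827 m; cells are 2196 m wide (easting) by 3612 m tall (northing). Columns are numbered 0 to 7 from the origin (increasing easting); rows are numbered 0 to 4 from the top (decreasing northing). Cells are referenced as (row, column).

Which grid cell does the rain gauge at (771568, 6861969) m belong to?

Column index: ⌊(771568 − 760111) / 2196⌋ = ⌊5.217⌋ = 5
Row offset from origin: ⌊(6861969 − 6848827) / 3612⌋ = ⌊3.638⌋ = 3 → row 1 (counted from top)

(1, 5)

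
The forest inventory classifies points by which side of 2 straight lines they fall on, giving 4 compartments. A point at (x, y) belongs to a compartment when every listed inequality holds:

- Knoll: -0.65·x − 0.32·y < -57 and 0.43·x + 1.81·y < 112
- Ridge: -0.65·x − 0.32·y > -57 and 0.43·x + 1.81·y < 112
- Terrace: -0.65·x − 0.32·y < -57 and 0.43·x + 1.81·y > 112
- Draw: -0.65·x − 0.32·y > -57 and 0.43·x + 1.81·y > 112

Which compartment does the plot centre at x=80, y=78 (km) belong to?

Terrace

-0.65·80 − 0.32·78 = -76.960, which is < -57
0.43·80 + 1.81·78 = 175.580, which is > 112
This sign pattern matches Terrace.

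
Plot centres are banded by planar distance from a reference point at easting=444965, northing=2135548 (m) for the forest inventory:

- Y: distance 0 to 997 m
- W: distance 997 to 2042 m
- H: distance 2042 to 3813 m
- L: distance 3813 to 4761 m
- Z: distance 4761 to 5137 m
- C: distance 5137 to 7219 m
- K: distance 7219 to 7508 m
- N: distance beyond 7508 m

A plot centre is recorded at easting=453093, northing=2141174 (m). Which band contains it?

Distance = √((453093−444965)² + (2141174−2135548)²) = √(66064384.000 + 31651876.000) = 9885.154 m.
7508 ≤ 9885.154 < ∞ → N.

N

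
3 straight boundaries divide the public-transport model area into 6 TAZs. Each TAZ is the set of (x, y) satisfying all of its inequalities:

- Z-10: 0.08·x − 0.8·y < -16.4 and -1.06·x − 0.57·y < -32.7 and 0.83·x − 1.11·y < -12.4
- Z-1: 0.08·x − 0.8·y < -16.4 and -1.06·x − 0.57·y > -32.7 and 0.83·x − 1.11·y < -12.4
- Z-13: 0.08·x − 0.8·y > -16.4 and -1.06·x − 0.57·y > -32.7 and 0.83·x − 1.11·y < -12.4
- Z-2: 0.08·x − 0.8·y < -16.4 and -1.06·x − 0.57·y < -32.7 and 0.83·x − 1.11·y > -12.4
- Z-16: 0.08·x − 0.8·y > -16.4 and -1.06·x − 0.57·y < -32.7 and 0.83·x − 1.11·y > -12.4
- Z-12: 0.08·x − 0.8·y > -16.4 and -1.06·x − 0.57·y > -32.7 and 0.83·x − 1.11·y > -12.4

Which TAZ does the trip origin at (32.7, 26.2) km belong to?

Z-2

0.08·32.7 − 0.8·26.2 = -18.344, which is < -16.4
-1.06·32.7 − 0.57·26.2 = -49.596, which is < -32.7
0.83·32.7 − 1.11·26.2 = -1.941, which is > -12.4
This sign pattern matches Z-2.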